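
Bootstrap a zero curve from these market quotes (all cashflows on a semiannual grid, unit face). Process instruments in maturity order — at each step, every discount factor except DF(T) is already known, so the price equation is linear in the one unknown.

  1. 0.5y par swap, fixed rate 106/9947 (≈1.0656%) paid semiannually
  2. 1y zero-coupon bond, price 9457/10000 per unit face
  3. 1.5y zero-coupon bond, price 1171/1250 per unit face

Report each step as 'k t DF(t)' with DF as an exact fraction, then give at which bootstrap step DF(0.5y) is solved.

step 1 [0.5y] swap r/2=53/9947: DF=(1 − 53/9947·(0))/(1+53/9947) = 9947/10000 ≈ 0.994700
step 2 [1y] zero: DF = P = 9457/10000 ≈ 0.945700
step 3 [1.5y] zero: DF = P = 1171/1250 ≈ 0.936800

1 1/2 9947/10000
2 1 9457/10000
3 3/2 1171/1250
DF(0.5y) is solved at step 1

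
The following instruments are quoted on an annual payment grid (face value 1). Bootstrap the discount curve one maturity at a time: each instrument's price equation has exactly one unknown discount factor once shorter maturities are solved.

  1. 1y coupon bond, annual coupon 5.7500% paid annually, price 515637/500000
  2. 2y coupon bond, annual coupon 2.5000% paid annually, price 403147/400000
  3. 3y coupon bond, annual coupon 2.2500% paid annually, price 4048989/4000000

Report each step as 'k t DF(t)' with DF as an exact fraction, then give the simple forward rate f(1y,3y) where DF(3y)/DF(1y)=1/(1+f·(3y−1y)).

step 1 [1y] bond c/1=23/400: DF=(515637/500000 − 23/400·(0))/(1+23/400) = 1219/1250 ≈ 0.975200
step 2 [2y] bond c/1=1/40: DF=(403147/400000 − 1/40·(0.975200))/(1+1/40) = 1919/2000 ≈ 0.959500
step 3 [3y] bond c/1=9/400: DF=(4048989/4000000 − 9/400·(0.975200+0.959500))/(1+9/400) = 4737/5000 ≈ 0.947400

1 1 1219/1250
2 2 1919/2000
3 3 4737/5000
f(1y,3y) = ((1219/1250)/(4737/5000) − 1)/(2) = 139/9474 ≈ 1.4672%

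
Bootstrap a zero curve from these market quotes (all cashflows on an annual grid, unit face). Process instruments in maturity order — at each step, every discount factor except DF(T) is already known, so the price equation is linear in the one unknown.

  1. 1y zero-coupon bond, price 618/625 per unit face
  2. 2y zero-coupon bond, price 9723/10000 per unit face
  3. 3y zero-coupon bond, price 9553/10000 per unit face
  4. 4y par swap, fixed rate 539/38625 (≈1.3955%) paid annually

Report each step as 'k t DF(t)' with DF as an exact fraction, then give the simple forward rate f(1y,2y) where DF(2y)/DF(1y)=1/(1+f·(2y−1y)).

step 1 [1y] zero: DF = P = 618/625 ≈ 0.988800
step 2 [2y] zero: DF = P = 9723/10000 ≈ 0.972300
step 3 [3y] zero: DF = P = 9553/10000 ≈ 0.955300
step 4 [4y] swap r/1=539/38625: DF=(1 − 539/38625·(0.988800+0.972300+0.955300))/(1+539/38625) = 9461/10000 ≈ 0.946100

1 1 618/625
2 2 9723/10000
3 3 9553/10000
4 4 9461/10000
f(1y,2y) = ((618/625)/(9723/10000) − 1)/(1) = 55/3241 ≈ 1.6970%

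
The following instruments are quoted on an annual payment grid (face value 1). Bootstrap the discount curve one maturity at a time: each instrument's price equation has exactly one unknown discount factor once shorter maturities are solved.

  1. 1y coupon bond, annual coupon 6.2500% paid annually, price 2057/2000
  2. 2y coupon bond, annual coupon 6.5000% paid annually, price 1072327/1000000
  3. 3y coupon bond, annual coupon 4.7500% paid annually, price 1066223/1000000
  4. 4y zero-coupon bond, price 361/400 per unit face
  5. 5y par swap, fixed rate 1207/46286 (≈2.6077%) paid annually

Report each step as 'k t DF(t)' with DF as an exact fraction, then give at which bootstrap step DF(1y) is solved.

step 1 [1y] bond c/1=1/16: DF=(2057/2000 − 1/16·(0))/(1+1/16) = 121/125 ≈ 0.968000
step 2 [2y] bond c/1=13/200: DF=(1072327/1000000 − 13/200·(0.968000))/(1+13/200) = 4739/5000 ≈ 0.947800
step 3 [3y] bond c/1=19/400: DF=(1066223/1000000 − 19/400·(0.968000+0.947800))/(1+19/400) = 931/1000 ≈ 0.931000
step 4 [4y] zero: DF = P = 361/400 ≈ 0.902500
step 5 [5y] swap r/1=1207/46286: DF=(1 − 1207/46286·(0.968000+0.947800+0.931000+0.902500))/(1+1207/46286) = 8793/10000 ≈ 0.879300

1 1 121/125
2 2 4739/5000
3 3 931/1000
4 4 361/400
5 5 8793/10000
DF(1y) is solved at step 1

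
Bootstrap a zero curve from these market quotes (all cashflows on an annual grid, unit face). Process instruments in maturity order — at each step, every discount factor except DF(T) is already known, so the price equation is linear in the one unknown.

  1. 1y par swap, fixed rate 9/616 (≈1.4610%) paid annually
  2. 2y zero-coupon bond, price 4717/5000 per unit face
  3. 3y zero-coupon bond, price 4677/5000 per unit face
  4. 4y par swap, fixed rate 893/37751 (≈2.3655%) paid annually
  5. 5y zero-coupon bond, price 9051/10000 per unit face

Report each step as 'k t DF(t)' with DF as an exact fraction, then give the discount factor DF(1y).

1 1 616/625
2 2 4717/5000
3 3 4677/5000
4 4 9107/10000
5 5 9051/10000
DF(1y) = 616/625 ≈ 0.985600

step 1 [1y] swap r/1=9/616: DF=(1 − 9/616·(0))/(1+9/616) = 616/625 ≈ 0.985600
step 2 [2y] zero: DF = P = 4717/5000 ≈ 0.943400
step 3 [3y] zero: DF = P = 4677/5000 ≈ 0.935400
step 4 [4y] swap r/1=893/37751: DF=(1 − 893/37751·(0.985600+0.943400+0.935400))/(1+893/37751) = 9107/10000 ≈ 0.910700
step 5 [5y] zero: DF = P = 9051/10000 ≈ 0.905100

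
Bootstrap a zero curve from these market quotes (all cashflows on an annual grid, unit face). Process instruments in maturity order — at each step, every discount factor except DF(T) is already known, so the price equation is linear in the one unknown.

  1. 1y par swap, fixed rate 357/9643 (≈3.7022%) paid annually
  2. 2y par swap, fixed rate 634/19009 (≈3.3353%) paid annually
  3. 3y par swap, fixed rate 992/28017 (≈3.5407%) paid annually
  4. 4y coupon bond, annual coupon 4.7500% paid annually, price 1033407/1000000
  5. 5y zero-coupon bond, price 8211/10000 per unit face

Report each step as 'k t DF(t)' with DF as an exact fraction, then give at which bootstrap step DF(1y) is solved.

step 1 [1y] swap r/1=357/9643: DF=(1 − 357/9643·(0))/(1+357/9643) = 9643/10000 ≈ 0.964300
step 2 [2y] swap r/1=634/19009: DF=(1 − 634/19009·(0.964300))/(1+634/19009) = 4683/5000 ≈ 0.936600
step 3 [3y] swap r/1=992/28017: DF=(1 − 992/28017·(0.964300+0.936600))/(1+992/28017) = 563/625 ≈ 0.900800
step 4 [4y] bond c/1=19/400: DF=(1033407/1000000 − 19/400·(0.964300+0.936600+0.900800))/(1+19/400) = 1719/2000 ≈ 0.859500
step 5 [5y] zero: DF = P = 8211/10000 ≈ 0.821100

1 1 9643/10000
2 2 4683/5000
3 3 563/625
4 4 1719/2000
5 5 8211/10000
DF(1y) is solved at step 1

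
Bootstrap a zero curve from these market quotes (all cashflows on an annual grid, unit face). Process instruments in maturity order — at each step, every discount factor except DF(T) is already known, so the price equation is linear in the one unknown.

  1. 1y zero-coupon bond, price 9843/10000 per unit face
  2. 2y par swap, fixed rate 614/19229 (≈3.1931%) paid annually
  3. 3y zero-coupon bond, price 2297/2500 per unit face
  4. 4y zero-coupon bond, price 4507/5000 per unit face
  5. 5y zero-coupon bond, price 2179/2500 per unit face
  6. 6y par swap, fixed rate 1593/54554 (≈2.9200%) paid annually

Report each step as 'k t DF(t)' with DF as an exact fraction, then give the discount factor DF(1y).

step 1 [1y] zero: DF = P = 9843/10000 ≈ 0.984300
step 2 [2y] swap r/1=614/19229: DF=(1 − 614/19229·(0.984300))/(1+614/19229) = 4693/5000 ≈ 0.938600
step 3 [3y] zero: DF = P = 2297/2500 ≈ 0.918800
step 4 [4y] zero: DF = P = 4507/5000 ≈ 0.901400
step 5 [5y] zero: DF = P = 2179/2500 ≈ 0.871600
step 6 [6y] swap r/1=1593/54554: DF=(1 − 1593/54554·(0.984300+0.938600+0.918800+0.901400+0.871600))/(1+1593/54554) = 8407/10000 ≈ 0.840700

1 1 9843/10000
2 2 4693/5000
3 3 2297/2500
4 4 4507/5000
5 5 2179/2500
6 6 8407/10000
DF(1y) = 9843/10000 ≈ 0.984300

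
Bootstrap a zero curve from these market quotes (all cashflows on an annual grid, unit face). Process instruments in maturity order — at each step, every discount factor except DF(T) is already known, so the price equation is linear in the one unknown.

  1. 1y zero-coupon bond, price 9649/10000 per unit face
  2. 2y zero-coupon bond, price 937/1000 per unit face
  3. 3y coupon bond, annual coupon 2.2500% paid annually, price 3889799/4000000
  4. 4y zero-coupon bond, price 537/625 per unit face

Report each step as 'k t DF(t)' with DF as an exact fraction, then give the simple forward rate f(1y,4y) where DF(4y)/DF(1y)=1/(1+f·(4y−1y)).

step 1 [1y] zero: DF = P = 9649/10000 ≈ 0.964900
step 2 [2y] zero: DF = P = 937/1000 ≈ 0.937000
step 3 [3y] bond c/1=9/400: DF=(3889799/4000000 − 9/400·(0.964900+0.937000))/(1+9/400) = 2273/2500 ≈ 0.909200
step 4 [4y] zero: DF = P = 537/625 ≈ 0.859200

1 1 9649/10000
2 2 937/1000
3 3 2273/2500
4 4 537/625
f(1y,4y) = ((9649/10000)/(537/625) − 1)/(3) = 1057/25776 ≈ 4.1007%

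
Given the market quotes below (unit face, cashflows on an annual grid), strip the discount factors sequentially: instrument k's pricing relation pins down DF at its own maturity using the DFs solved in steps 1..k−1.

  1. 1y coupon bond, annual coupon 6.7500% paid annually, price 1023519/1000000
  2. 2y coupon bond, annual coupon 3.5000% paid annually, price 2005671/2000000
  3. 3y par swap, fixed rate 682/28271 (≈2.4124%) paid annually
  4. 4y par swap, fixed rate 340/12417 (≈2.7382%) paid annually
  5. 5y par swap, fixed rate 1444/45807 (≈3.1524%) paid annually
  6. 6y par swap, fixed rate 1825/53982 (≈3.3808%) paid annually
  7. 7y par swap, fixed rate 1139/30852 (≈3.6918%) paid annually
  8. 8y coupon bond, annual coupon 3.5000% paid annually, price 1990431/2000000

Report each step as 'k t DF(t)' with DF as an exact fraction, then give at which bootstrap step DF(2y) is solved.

1 1 2397/2500
2 2 1873/2000
3 3 4659/5000
4 4 449/500
5 5 2139/2500
6 6 327/400
7 7 3861/5000
8 8 7529/10000
DF(2y) is solved at step 2

step 1 [1y] bond c/1=27/400: DF=(1023519/1000000 − 27/400·(0))/(1+27/400) = 2397/2500 ≈ 0.958800
step 2 [2y] bond c/1=7/200: DF=(2005671/2000000 − 7/200·(0.958800))/(1+7/200) = 1873/2000 ≈ 0.936500
step 3 [3y] swap r/1=682/28271: DF=(1 − 682/28271·(0.958800+0.936500))/(1+682/28271) = 4659/5000 ≈ 0.931800
step 4 [4y] swap r/1=340/12417: DF=(1 − 340/12417·(0.958800+0.936500+0.931800))/(1+340/12417) = 449/500 ≈ 0.898000
step 5 [5y] swap r/1=1444/45807: DF=(1 − 1444/45807·(0.958800+0.936500+0.931800+0.898000))/(1+1444/45807) = 2139/2500 ≈ 0.855600
step 6 [6y] swap r/1=1825/53982: DF=(1 − 1825/53982·(0.958800+0.936500+0.931800+0.898000+0.855600))/(1+1825/53982) = 327/400 ≈ 0.817500
step 7 [7y] swap r/1=1139/30852: DF=(1 − 1139/30852·(0.958800+0.936500+0.931800+0.898000+0.855600+0.817500))/(1+1139/30852) = 3861/5000 ≈ 0.772200
step 8 [8y] bond c/1=7/200: DF=(1990431/2000000 − 7/200·(0.958800+0.936500+0.931800+0.898000+0.855600+0.817500+0.772200))/(1+7/200) = 7529/10000 ≈ 0.752900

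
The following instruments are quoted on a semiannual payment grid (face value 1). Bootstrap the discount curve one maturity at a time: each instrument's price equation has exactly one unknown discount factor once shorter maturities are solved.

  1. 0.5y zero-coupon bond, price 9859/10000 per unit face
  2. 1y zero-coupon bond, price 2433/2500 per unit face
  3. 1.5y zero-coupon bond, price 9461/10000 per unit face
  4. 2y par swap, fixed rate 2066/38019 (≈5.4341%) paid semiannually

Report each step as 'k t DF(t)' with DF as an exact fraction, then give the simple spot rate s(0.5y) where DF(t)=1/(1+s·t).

1 1/2 9859/10000
2 1 2433/2500
3 3/2 9461/10000
4 2 8967/10000
s(0.5y) = (1/(9859/10000) − 1)/(1/2) = 282/9859 ≈ 2.8603%

step 1 [0.5y] zero: DF = P = 9859/10000 ≈ 0.985900
step 2 [1y] zero: DF = P = 2433/2500 ≈ 0.973200
step 3 [1.5y] zero: DF = P = 9461/10000 ≈ 0.946100
step 4 [2y] swap r/2=1033/38019: DF=(1 − 1033/38019·(0.985900+0.973200+0.946100))/(1+1033/38019) = 8967/10000 ≈ 0.896700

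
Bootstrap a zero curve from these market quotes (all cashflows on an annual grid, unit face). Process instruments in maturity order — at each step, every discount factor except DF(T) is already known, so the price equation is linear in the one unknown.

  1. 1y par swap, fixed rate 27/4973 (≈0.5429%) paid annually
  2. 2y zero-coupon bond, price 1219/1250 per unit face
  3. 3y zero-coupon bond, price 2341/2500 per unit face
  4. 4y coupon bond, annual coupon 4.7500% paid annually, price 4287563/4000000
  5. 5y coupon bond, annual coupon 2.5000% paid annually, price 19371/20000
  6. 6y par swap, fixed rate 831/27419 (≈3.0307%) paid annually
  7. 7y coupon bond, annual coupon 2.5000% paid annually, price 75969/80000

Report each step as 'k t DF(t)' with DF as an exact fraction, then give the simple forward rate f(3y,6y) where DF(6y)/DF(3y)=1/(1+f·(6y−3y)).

step 1 [1y] swap r/1=27/4973: DF=(1 − 27/4973·(0))/(1+27/4973) = 4973/5000 ≈ 0.994600
step 2 [2y] zero: DF = P = 1219/1250 ≈ 0.975200
step 3 [3y] zero: DF = P = 2341/2500 ≈ 0.936400
step 4 [4y] bond c/1=19/400: DF=(4287563/4000000 − 19/400·(0.994600+0.975200+0.936400))/(1+19/400) = 1783/2000 ≈ 0.891500
step 5 [5y] bond c/1=1/40: DF=(19371/20000 − 1/40·(0.994600+0.975200+0.936400+0.891500))/(1+1/40) = 8523/10000 ≈ 0.852300
step 6 [6y] swap r/1=831/27419: DF=(1 − 831/27419·(0.994600+0.975200+0.936400+0.891500+0.852300))/(1+831/27419) = 4169/5000 ≈ 0.833800
step 7 [7y] bond c/1=1/40: DF=(75969/80000 − 1/40·(0.994600+0.975200+0.936400+0.891500+0.852300+0.833800))/(1+1/40) = 7927/10000 ≈ 0.792700

1 1 4973/5000
2 2 1219/1250
3 3 2341/2500
4 4 1783/2000
5 5 8523/10000
6 6 4169/5000
7 7 7927/10000
f(3y,6y) = ((2341/2500)/(4169/5000) − 1)/(3) = 171/4169 ≈ 4.1017%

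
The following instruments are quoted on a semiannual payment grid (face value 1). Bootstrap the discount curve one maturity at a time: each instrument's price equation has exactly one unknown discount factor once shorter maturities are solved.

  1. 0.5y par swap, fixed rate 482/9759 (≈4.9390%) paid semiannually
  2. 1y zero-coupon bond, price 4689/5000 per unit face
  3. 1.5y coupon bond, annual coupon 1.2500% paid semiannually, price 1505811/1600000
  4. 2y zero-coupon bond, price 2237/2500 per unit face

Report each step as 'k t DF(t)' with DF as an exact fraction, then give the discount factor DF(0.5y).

step 1 [0.5y] swap r/2=241/9759: DF=(1 − 241/9759·(0))/(1+241/9759) = 9759/10000 ≈ 0.975900
step 2 [1y] zero: DF = P = 4689/5000 ≈ 0.937800
step 3 [1.5y] bond c/2=1/160: DF=(1505811/1600000 − 1/160·(0.975900+0.937800))/(1+1/160) = 4617/5000 ≈ 0.923400
step 4 [2y] zero: DF = P = 2237/2500 ≈ 0.894800

1 1/2 9759/10000
2 1 4689/5000
3 3/2 4617/5000
4 2 2237/2500
DF(0.5y) = 9759/10000 ≈ 0.975900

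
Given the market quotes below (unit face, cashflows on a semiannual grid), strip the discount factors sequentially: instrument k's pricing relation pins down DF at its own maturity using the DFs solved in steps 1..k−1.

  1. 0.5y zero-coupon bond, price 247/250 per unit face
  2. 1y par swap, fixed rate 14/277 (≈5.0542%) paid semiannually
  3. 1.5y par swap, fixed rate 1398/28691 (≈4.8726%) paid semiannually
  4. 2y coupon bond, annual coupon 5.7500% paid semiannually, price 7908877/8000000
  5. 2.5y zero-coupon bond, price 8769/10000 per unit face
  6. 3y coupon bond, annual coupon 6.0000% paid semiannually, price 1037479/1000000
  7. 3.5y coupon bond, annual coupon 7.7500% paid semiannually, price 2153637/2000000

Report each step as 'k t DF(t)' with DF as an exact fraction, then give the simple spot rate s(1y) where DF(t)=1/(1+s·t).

1 1/2 247/250
2 1 951/1000
3 3/2 9301/10000
4 2 1101/1250
5 5/2 8769/10000
6 3 349/400
7 7/2 1663/2000
s(1y) = (1/(951/1000) − 1)/(1) = 49/951 ≈ 5.1525%

step 1 [0.5y] zero: DF = P = 247/250 ≈ 0.988000
step 2 [1y] swap r/2=7/277: DF=(1 − 7/277·(0.988000))/(1+7/277) = 951/1000 ≈ 0.951000
step 3 [1.5y] swap r/2=699/28691: DF=(1 − 699/28691·(0.988000+0.951000))/(1+699/28691) = 9301/10000 ≈ 0.930100
step 4 [2y] bond c/2=23/800: DF=(7908877/8000000 − 23/800·(0.988000+0.951000+0.930100))/(1+23/800) = 1101/1250 ≈ 0.880800
step 5 [2.5y] zero: DF = P = 8769/10000 ≈ 0.876900
step 6 [3y] bond c/2=3/100: DF=(1037479/1000000 − 3/100·(0.988000+0.951000+0.930100+0.880800+0.876900))/(1+3/100) = 349/400 ≈ 0.872500
step 7 [3.5y] bond c/2=31/800: DF=(2153637/2000000 − 31/800·(0.988000+0.951000+0.930100+0.880800+0.876900+0.872500))/(1+31/800) = 1663/2000 ≈ 0.831500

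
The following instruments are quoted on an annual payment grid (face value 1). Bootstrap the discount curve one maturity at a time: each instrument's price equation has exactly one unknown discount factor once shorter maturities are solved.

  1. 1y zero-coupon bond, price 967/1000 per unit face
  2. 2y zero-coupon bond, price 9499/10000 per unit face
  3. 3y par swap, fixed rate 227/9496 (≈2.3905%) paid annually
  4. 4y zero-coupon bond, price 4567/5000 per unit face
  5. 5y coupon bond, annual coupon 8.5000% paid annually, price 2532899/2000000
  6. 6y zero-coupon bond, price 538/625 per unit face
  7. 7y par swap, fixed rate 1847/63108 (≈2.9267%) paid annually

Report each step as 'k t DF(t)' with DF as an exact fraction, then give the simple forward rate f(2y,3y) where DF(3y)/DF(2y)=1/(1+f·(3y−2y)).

1 1 967/1000
2 2 9499/10000
3 3 9319/10000
4 4 4567/5000
5 5 349/400
6 6 538/625
7 7 8153/10000
f(2y,3y) = ((9499/10000)/(9319/10000) − 1)/(1) = 180/9319 ≈ 1.9315%

step 1 [1y] zero: DF = P = 967/1000 ≈ 0.967000
step 2 [2y] zero: DF = P = 9499/10000 ≈ 0.949900
step 3 [3y] swap r/1=227/9496: DF=(1 − 227/9496·(0.967000+0.949900))/(1+227/9496) = 9319/10000 ≈ 0.931900
step 4 [4y] zero: DF = P = 4567/5000 ≈ 0.913400
step 5 [5y] bond c/1=17/200: DF=(2532899/2000000 − 17/200·(0.967000+0.949900+0.931900+0.913400))/(1+17/200) = 349/400 ≈ 0.872500
step 6 [6y] zero: DF = P = 538/625 ≈ 0.860800
step 7 [7y] swap r/1=1847/63108: DF=(1 − 1847/63108·(0.967000+0.949900+0.931900+0.913400+0.872500+0.860800))/(1+1847/63108) = 8153/10000 ≈ 0.815300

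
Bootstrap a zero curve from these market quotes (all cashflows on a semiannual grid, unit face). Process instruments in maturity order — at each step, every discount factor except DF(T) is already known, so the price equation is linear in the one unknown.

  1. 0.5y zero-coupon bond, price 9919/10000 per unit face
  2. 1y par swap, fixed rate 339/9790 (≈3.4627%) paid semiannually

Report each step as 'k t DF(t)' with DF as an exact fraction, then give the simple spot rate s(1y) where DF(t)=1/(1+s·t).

step 1 [0.5y] zero: DF = P = 9919/10000 ≈ 0.991900
step 2 [1y] swap r/2=339/19580: DF=(1 − 339/19580·(0.991900))/(1+339/19580) = 9661/10000 ≈ 0.966100

1 1/2 9919/10000
2 1 9661/10000
s(1y) = (1/(9661/10000) − 1)/(1) = 339/9661 ≈ 3.5090%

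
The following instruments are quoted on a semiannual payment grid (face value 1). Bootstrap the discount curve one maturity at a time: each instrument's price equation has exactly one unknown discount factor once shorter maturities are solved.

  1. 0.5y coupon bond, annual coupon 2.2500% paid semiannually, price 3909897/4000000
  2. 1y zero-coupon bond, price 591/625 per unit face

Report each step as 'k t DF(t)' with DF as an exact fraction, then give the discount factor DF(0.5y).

step 1 [0.5y] bond c/2=9/800: DF=(3909897/4000000 − 9/800·(0))/(1+9/800) = 4833/5000 ≈ 0.966600
step 2 [1y] zero: DF = P = 591/625 ≈ 0.945600

1 1/2 4833/5000
2 1 591/625
DF(0.5y) = 4833/5000 ≈ 0.966600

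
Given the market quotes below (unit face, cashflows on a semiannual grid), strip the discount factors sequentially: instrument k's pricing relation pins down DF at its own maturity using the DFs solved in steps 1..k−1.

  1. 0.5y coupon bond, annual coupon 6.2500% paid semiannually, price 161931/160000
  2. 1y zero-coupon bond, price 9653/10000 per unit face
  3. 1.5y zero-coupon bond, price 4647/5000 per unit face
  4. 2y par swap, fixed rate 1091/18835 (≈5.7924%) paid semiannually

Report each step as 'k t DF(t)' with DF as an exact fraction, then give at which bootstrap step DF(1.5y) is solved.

step 1 [0.5y] bond c/2=1/32: DF=(161931/160000 − 1/32·(0))/(1+1/32) = 4907/5000 ≈ 0.981400
step 2 [1y] zero: DF = P = 9653/10000 ≈ 0.965300
step 3 [1.5y] zero: DF = P = 4647/5000 ≈ 0.929400
step 4 [2y] swap r/2=1091/37670: DF=(1 − 1091/37670·(0.981400+0.965300+0.929400))/(1+1091/37670) = 8909/10000 ≈ 0.890900

1 1/2 4907/5000
2 1 9653/10000
3 3/2 4647/5000
4 2 8909/10000
DF(1.5y) is solved at step 3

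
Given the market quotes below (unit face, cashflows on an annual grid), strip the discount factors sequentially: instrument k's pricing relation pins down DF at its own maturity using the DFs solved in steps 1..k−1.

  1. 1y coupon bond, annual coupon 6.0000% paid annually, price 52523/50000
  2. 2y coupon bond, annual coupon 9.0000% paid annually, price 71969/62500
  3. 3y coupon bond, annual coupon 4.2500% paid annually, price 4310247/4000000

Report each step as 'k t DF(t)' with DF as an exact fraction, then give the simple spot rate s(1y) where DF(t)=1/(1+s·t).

1 1 991/1000
2 2 4873/5000
3 3 1907/2000
s(1y) = (1/(991/1000) − 1)/(1) = 9/991 ≈ 0.9082%

step 1 [1y] bond c/1=3/50: DF=(52523/50000 − 3/50·(0))/(1+3/50) = 991/1000 ≈ 0.991000
step 2 [2y] bond c/1=9/100: DF=(71969/62500 − 9/100·(0.991000))/(1+9/100) = 4873/5000 ≈ 0.974600
step 3 [3y] bond c/1=17/400: DF=(4310247/4000000 − 17/400·(0.991000+0.974600))/(1+17/400) = 1907/2000 ≈ 0.953500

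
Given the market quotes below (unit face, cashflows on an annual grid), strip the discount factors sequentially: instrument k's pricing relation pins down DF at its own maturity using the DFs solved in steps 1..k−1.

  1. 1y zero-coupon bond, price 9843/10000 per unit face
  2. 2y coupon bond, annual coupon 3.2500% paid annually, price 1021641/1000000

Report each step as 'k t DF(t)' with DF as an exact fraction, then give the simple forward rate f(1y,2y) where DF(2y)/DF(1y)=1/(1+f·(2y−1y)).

1 1 9843/10000
2 2 1917/2000
f(1y,2y) = ((9843/10000)/(1917/2000) − 1)/(1) = 86/3195 ≈ 2.6917%

step 1 [1y] zero: DF = P = 9843/10000 ≈ 0.984300
step 2 [2y] bond c/1=13/400: DF=(1021641/1000000 − 13/400·(0.984300))/(1+13/400) = 1917/2000 ≈ 0.958500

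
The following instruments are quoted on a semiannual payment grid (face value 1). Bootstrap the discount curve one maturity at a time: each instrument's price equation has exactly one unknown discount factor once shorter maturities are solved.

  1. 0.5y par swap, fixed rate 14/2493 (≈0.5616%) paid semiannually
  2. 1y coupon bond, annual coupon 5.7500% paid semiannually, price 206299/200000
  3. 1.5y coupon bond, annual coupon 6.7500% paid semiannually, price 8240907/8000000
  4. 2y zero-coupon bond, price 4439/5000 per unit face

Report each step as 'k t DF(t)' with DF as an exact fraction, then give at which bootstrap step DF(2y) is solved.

step 1 [0.5y] swap r/2=7/2493: DF=(1 − 7/2493·(0))/(1+7/2493) = 2493/2500 ≈ 0.997200
step 2 [1y] bond c/2=23/800: DF=(206299/200000 − 23/800·(0.997200))/(1+23/800) = 2437/2500 ≈ 0.974800
step 3 [1.5y] bond c/2=27/800: DF=(8240907/8000000 − 27/800·(0.997200+0.974800))/(1+27/800) = 9321/10000 ≈ 0.932100
step 4 [2y] zero: DF = P = 4439/5000 ≈ 0.887800

1 1/2 2493/2500
2 1 2437/2500
3 3/2 9321/10000
4 2 4439/5000
DF(2y) is solved at step 4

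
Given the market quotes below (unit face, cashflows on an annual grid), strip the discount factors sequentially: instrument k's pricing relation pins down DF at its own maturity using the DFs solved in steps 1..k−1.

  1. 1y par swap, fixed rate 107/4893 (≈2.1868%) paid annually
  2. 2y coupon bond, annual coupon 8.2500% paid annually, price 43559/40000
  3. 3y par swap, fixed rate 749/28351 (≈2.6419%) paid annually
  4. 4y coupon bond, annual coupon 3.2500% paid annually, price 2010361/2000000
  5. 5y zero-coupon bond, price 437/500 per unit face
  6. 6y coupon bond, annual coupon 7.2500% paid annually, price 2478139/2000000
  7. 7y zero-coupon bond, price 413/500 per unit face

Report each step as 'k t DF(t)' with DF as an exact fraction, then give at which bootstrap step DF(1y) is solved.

step 1 [1y] swap r/1=107/4893: DF=(1 − 107/4893·(0))/(1+107/4893) = 4893/5000 ≈ 0.978600
step 2 [2y] bond c/1=33/400: DF=(43559/40000 − 33/400·(0.978600))/(1+33/400) = 4657/5000 ≈ 0.931400
step 3 [3y] swap r/1=749/28351: DF=(1 − 749/28351·(0.978600+0.931400))/(1+749/28351) = 9251/10000 ≈ 0.925100
step 4 [4y] bond c/1=13/400: DF=(2010361/2000000 − 13/400·(0.978600+0.931400+0.925100))/(1+13/400) = 8843/10000 ≈ 0.884300
step 5 [5y] zero: DF = P = 437/500 ≈ 0.874000
step 6 [6y] bond c/1=29/400: DF=(2478139/2000000 − 29/400·(0.978600+0.931400+0.925100+0.884300+0.874000))/(1+29/400) = 528/625 ≈ 0.844800
step 7 [7y] zero: DF = P = 413/500 ≈ 0.826000

1 1 4893/5000
2 2 4657/5000
3 3 9251/10000
4 4 8843/10000
5 5 437/500
6 6 528/625
7 7 413/500
DF(1y) is solved at step 1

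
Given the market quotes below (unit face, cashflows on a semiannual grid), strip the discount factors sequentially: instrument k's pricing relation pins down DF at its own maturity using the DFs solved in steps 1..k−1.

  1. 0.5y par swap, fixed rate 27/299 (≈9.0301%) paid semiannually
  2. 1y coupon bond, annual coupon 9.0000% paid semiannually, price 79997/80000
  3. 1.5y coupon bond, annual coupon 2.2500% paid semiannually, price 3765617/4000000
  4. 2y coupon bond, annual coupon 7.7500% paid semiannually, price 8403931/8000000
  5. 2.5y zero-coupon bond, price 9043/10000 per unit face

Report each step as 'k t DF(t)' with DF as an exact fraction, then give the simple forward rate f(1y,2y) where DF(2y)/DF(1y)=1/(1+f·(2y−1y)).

step 1 [0.5y] swap r/2=27/598: DF=(1 − 27/598·(0))/(1+27/598) = 598/625 ≈ 0.956800
step 2 [1y] bond c/2=9/200: DF=(79997/80000 − 9/200·(0.956800))/(1+9/200) = 9157/10000 ≈ 0.915700
step 3 [1.5y] bond c/2=9/800: DF=(3765617/4000000 − 9/800·(0.956800+0.915700))/(1+9/800) = 9101/10000 ≈ 0.910100
step 4 [2y] bond c/2=31/800: DF=(8403931/8000000 − 31/800·(0.956800+0.915700+0.910100))/(1+31/800) = 363/400 ≈ 0.907500
step 5 [2.5y] zero: DF = P = 9043/10000 ≈ 0.904300

1 1/2 598/625
2 1 9157/10000
3 3/2 9101/10000
4 2 363/400
5 5/2 9043/10000
f(1y,2y) = ((9157/10000)/(363/400) − 1)/(1) = 82/9075 ≈ 0.9036%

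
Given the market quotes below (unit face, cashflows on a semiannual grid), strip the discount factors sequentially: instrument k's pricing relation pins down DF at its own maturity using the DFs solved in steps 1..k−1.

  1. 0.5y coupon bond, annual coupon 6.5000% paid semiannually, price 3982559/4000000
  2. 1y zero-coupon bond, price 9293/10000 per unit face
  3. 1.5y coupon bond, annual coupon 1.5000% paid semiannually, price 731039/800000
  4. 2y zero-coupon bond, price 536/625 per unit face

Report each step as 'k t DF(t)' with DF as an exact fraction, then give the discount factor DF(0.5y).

step 1 [0.5y] bond c/2=13/400: DF=(3982559/4000000 − 13/400·(0))/(1+13/400) = 9643/10000 ≈ 0.964300
step 2 [1y] zero: DF = P = 9293/10000 ≈ 0.929300
step 3 [1.5y] bond c/2=3/400: DF=(731039/800000 − 3/400·(0.964300+0.929300))/(1+3/400) = 8929/10000 ≈ 0.892900
step 4 [2y] zero: DF = P = 536/625 ≈ 0.857600

1 1/2 9643/10000
2 1 9293/10000
3 3/2 8929/10000
4 2 536/625
DF(0.5y) = 9643/10000 ≈ 0.964300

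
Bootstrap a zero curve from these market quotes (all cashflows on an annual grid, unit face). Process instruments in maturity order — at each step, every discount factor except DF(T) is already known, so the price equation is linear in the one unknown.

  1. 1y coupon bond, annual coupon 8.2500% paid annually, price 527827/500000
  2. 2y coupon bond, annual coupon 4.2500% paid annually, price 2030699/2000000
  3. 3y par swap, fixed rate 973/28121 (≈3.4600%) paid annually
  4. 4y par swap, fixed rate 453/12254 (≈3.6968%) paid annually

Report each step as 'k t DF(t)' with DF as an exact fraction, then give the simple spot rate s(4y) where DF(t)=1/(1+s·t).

step 1 [1y] bond c/1=33/400: DF=(527827/500000 − 33/400·(0))/(1+33/400) = 1219/1250 ≈ 0.975200
step 2 [2y] bond c/1=17/400: DF=(2030699/2000000 − 17/400·(0.975200))/(1+17/400) = 4671/5000 ≈ 0.934200
step 3 [3y] swap r/1=973/28121: DF=(1 − 973/28121·(0.975200+0.934200))/(1+973/28121) = 9027/10000 ≈ 0.902700
step 4 [4y] swap r/1=453/12254: DF=(1 − 453/12254·(0.975200+0.934200+0.902700))/(1+453/12254) = 8641/10000 ≈ 0.864100

1 1 1219/1250
2 2 4671/5000
3 3 9027/10000
4 4 8641/10000
s(4y) = (1/(8641/10000) − 1)/(4) = 1359/34564 ≈ 3.9318%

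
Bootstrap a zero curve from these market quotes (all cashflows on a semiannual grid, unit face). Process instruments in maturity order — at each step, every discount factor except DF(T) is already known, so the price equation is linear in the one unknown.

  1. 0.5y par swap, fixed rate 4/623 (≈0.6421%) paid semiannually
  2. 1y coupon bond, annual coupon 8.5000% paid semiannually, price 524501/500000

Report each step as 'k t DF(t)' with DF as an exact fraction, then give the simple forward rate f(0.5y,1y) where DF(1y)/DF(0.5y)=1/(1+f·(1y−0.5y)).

1 1/2 623/625
2 1 1207/1250
f(0.5y,1y) = ((623/625)/(1207/1250) − 1)/(1/2) = 78/1207 ≈ 6.4623%

step 1 [0.5y] swap r/2=2/623: DF=(1 − 2/623·(0))/(1+2/623) = 623/625 ≈ 0.996800
step 2 [1y] bond c/2=17/400: DF=(524501/500000 − 17/400·(0.996800))/(1+17/400) = 1207/1250 ≈ 0.965600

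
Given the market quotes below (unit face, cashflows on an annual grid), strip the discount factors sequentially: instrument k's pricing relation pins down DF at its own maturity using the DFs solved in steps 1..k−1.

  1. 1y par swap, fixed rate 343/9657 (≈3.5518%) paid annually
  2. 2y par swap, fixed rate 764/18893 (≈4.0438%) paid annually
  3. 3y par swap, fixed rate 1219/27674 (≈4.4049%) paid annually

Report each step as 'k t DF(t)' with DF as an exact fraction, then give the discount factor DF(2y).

step 1 [1y] swap r/1=343/9657: DF=(1 − 343/9657·(0))/(1+343/9657) = 9657/10000 ≈ 0.965700
step 2 [2y] swap r/1=764/18893: DF=(1 − 764/18893·(0.965700))/(1+764/18893) = 2309/2500 ≈ 0.923600
step 3 [3y] swap r/1=1219/27674: DF=(1 − 1219/27674·(0.965700+0.923600))/(1+1219/27674) = 8781/10000 ≈ 0.878100

1 1 9657/10000
2 2 2309/2500
3 3 8781/10000
DF(2y) = 2309/2500 ≈ 0.923600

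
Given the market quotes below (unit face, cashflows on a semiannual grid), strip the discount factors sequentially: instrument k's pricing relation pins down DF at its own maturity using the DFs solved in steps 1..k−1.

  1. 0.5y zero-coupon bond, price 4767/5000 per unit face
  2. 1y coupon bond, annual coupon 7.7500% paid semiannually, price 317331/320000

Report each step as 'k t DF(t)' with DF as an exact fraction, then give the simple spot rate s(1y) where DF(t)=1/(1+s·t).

1 1/2 4767/5000
2 1 9191/10000
s(1y) = (1/(9191/10000) − 1)/(1) = 809/9191 ≈ 8.8021%

step 1 [0.5y] zero: DF = P = 4767/5000 ≈ 0.953400
step 2 [1y] bond c/2=31/800: DF=(317331/320000 − 31/800·(0.953400))/(1+31/800) = 9191/10000 ≈ 0.919100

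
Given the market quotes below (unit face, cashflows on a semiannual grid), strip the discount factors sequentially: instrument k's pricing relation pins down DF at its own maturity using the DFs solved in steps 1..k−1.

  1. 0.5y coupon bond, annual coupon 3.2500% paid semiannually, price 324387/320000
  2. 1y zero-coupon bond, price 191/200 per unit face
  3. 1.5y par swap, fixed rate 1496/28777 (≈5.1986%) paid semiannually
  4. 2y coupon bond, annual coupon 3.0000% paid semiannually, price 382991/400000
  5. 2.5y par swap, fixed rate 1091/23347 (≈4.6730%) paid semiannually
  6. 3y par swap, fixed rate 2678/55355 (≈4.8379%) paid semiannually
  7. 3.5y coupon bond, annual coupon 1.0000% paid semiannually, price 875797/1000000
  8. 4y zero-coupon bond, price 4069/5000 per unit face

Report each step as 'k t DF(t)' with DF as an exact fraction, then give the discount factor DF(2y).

1 1/2 399/400
2 1 191/200
3 3/2 2313/2500
4 2 563/625
5 5/2 8909/10000
6 3 8661/10000
7 7/2 8439/10000
8 4 4069/5000
DF(2y) = 563/625 ≈ 0.900800

step 1 [0.5y] bond c/2=13/800: DF=(324387/320000 − 13/800·(0))/(1+13/800) = 399/400 ≈ 0.997500
step 2 [1y] zero: DF = P = 191/200 ≈ 0.955000
step 3 [1.5y] swap r/2=748/28777: DF=(1 − 748/28777·(0.997500+0.955000))/(1+748/28777) = 2313/2500 ≈ 0.925200
step 4 [2y] bond c/2=3/200: DF=(382991/400000 − 3/200·(0.997500+0.955000+0.925200))/(1+3/200) = 563/625 ≈ 0.900800
step 5 [2.5y] swap r/2=1091/46694: DF=(1 − 1091/46694·(0.997500+0.955000+0.925200+0.900800))/(1+1091/46694) = 8909/10000 ≈ 0.890900
step 6 [3y] swap r/2=1339/55355: DF=(1 − 1339/55355·(0.997500+0.955000+0.925200+0.900800+0.890900))/(1+1339/55355) = 8661/10000 ≈ 0.866100
step 7 [3.5y] bond c/2=1/200: DF=(875797/1000000 − 1/200·(0.997500+0.955000+0.925200+0.900800+0.890900+0.866100))/(1+1/200) = 8439/10000 ≈ 0.843900
step 8 [4y] zero: DF = P = 4069/5000 ≈ 0.813800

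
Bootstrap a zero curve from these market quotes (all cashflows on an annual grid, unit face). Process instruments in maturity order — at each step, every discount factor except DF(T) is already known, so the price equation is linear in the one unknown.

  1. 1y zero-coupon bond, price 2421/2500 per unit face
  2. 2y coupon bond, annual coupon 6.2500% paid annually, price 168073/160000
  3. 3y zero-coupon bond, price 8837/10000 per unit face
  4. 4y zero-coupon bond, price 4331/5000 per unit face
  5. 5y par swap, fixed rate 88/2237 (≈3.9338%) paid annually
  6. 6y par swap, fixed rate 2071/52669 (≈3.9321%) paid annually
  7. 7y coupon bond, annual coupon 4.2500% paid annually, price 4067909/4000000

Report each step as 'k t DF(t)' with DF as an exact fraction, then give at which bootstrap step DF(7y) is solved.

1 1 2421/2500
2 2 9317/10000
3 3 8837/10000
4 4 4331/5000
5 5 103/125
6 6 7929/10000
7 7 951/1250
DF(7y) is solved at step 7

step 1 [1y] zero: DF = P = 2421/2500 ≈ 0.968400
step 2 [2y] bond c/1=1/16: DF=(168073/160000 − 1/16·(0.968400))/(1+1/16) = 9317/10000 ≈ 0.931700
step 3 [3y] zero: DF = P = 8837/10000 ≈ 0.883700
step 4 [4y] zero: DF = P = 4331/5000 ≈ 0.866200
step 5 [5y] swap r/1=88/2237: DF=(1 − 88/2237·(0.968400+0.931700+0.883700+0.866200))/(1+88/2237) = 103/125 ≈ 0.824000
step 6 [6y] swap r/1=2071/52669: DF=(1 − 2071/52669·(0.968400+0.931700+0.883700+0.866200+0.824000))/(1+2071/52669) = 7929/10000 ≈ 0.792900
step 7 [7y] bond c/1=17/400: DF=(4067909/4000000 − 17/400·(0.968400+0.931700+0.883700+0.866200+0.824000+0.792900))/(1+17/400) = 951/1250 ≈ 0.760800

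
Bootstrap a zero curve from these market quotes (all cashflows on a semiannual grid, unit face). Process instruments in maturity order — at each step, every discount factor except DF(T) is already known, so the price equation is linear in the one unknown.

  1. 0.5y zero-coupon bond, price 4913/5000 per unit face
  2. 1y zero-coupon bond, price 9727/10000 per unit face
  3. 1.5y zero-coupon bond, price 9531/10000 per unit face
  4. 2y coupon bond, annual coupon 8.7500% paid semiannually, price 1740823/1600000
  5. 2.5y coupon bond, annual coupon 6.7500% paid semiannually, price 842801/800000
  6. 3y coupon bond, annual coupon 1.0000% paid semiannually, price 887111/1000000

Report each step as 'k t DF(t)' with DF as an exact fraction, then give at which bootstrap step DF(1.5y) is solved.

step 1 [0.5y] zero: DF = P = 4913/5000 ≈ 0.982600
step 2 [1y] zero: DF = P = 9727/10000 ≈ 0.972700
step 3 [1.5y] zero: DF = P = 9531/10000 ≈ 0.953100
step 4 [2y] bond c/2=7/160: DF=(1740823/1600000 − 7/160·(0.982600+0.972700+0.953100))/(1+7/160) = 1841/2000 ≈ 0.920500
step 5 [2.5y] bond c/2=27/800: DF=(842801/800000 − 27/800·(0.982600+0.972700+0.953100+0.920500))/(1+27/800) = 8941/10000 ≈ 0.894100
step 6 [3y] bond c/2=1/200: DF=(887111/1000000 − 1/200·(0.982600+0.972700+0.953100+0.920500+0.894100))/(1+1/200) = 537/625 ≈ 0.859200

1 1/2 4913/5000
2 1 9727/10000
3 3/2 9531/10000
4 2 1841/2000
5 5/2 8941/10000
6 3 537/625
DF(1.5y) is solved at step 3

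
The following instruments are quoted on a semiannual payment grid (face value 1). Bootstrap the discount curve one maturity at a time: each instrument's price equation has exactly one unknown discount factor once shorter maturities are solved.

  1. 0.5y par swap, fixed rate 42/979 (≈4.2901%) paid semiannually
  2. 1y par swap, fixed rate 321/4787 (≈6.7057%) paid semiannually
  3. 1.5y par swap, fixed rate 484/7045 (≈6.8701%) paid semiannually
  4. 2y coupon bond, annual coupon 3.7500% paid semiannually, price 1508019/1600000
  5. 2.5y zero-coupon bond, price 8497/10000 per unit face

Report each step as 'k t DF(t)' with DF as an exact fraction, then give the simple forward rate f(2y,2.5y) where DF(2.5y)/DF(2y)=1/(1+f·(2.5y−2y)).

1 1/2 979/1000
2 1 4679/5000
3 3/2 1129/1250
4 2 8733/10000
5 5/2 8497/10000
f(2y,2.5y) = ((8733/10000)/(8497/10000) − 1)/(1/2) = 472/8497 ≈ 5.5549%

step 1 [0.5y] swap r/2=21/979: DF=(1 − 21/979·(0))/(1+21/979) = 979/1000 ≈ 0.979000
step 2 [1y] swap r/2=321/9574: DF=(1 − 321/9574·(0.979000))/(1+321/9574) = 4679/5000 ≈ 0.935800
step 3 [1.5y] swap r/2=242/7045: DF=(1 − 242/7045·(0.979000+0.935800))/(1+242/7045) = 1129/1250 ≈ 0.903200
step 4 [2y] bond c/2=3/160: DF=(1508019/1600000 − 3/160·(0.979000+0.935800+0.903200))/(1+3/160) = 8733/10000 ≈ 0.873300
step 5 [2.5y] zero: DF = P = 8497/10000 ≈ 0.849700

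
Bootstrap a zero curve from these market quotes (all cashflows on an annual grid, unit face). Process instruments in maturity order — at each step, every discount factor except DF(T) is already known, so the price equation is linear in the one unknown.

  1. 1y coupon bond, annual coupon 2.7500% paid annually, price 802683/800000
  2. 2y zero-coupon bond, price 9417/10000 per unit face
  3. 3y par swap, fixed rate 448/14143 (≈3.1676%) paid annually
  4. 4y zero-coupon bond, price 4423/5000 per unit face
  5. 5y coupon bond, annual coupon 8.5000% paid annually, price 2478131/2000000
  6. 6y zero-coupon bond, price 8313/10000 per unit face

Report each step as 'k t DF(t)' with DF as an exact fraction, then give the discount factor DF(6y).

1 1 1953/2000
2 2 9417/10000
3 3 569/625
4 4 4423/5000
5 5 8511/10000
6 6 8313/10000
DF(6y) = 8313/10000 ≈ 0.831300

step 1 [1y] bond c/1=11/400: DF=(802683/800000 − 11/400·(0))/(1+11/400) = 1953/2000 ≈ 0.976500
step 2 [2y] zero: DF = P = 9417/10000 ≈ 0.941700
step 3 [3y] swap r/1=448/14143: DF=(1 − 448/14143·(0.976500+0.941700))/(1+448/14143) = 569/625 ≈ 0.910400
step 4 [4y] zero: DF = P = 4423/5000 ≈ 0.884600
step 5 [5y] bond c/1=17/200: DF=(2478131/2000000 − 17/200·(0.976500+0.941700+0.910400+0.884600))/(1+17/200) = 8511/10000 ≈ 0.851100
step 6 [6y] zero: DF = P = 8313/10000 ≈ 0.831300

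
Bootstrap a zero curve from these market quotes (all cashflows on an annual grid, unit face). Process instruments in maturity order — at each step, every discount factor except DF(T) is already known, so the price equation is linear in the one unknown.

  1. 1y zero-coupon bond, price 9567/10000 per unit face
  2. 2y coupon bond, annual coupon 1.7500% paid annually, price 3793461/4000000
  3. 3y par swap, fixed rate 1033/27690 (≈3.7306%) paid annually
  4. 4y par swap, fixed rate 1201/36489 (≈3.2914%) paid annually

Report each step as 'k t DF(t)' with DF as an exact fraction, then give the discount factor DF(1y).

1 1 9567/10000
2 2 2289/2500
3 3 8967/10000
4 4 8799/10000
DF(1y) = 9567/10000 ≈ 0.956700

step 1 [1y] zero: DF = P = 9567/10000 ≈ 0.956700
step 2 [2y] bond c/1=7/400: DF=(3793461/4000000 − 7/400·(0.956700))/(1+7/400) = 2289/2500 ≈ 0.915600
step 3 [3y] swap r/1=1033/27690: DF=(1 − 1033/27690·(0.956700+0.915600))/(1+1033/27690) = 8967/10000 ≈ 0.896700
step 4 [4y] swap r/1=1201/36489: DF=(1 − 1201/36489·(0.956700+0.915600+0.896700))/(1+1201/36489) = 8799/10000 ≈ 0.879900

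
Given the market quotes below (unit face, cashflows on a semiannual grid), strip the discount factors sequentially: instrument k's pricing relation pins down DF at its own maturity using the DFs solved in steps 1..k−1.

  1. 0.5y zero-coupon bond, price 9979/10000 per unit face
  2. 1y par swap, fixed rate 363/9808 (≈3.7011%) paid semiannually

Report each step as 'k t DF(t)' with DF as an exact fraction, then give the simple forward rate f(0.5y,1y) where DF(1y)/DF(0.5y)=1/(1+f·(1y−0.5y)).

step 1 [0.5y] zero: DF = P = 9979/10000 ≈ 0.997900
step 2 [1y] swap r/2=363/19616: DF=(1 − 363/19616·(0.997900))/(1+363/19616) = 9637/10000 ≈ 0.963700

1 1/2 9979/10000
2 1 9637/10000
f(0.5y,1y) = ((9979/10000)/(9637/10000) − 1)/(1/2) = 684/9637 ≈ 7.0976%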